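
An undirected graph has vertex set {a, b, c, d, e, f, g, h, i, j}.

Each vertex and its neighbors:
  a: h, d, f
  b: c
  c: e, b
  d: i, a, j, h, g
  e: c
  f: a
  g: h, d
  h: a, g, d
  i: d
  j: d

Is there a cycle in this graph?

DFS, tracking each vertex's parent; an edge to a visited non-parent vertex closes a cycle.
Start from f:
visit f (parent –)
  visit a (parent f)
    visit h (parent a)
      h–a: parent, skip
      visit g (parent h)
        g–h: parent, skip
        visit d (parent g)
          visit i (parent d)
            i–d: parent, skip
          d–a: a visited and ≠ parent → cycle
Cycle: a – h – g – d – a.

Yes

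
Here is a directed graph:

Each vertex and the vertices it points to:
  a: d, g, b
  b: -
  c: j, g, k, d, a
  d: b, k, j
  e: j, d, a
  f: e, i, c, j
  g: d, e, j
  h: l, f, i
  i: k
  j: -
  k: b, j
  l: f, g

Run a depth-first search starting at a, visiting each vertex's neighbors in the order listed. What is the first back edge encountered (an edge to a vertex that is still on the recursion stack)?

e->a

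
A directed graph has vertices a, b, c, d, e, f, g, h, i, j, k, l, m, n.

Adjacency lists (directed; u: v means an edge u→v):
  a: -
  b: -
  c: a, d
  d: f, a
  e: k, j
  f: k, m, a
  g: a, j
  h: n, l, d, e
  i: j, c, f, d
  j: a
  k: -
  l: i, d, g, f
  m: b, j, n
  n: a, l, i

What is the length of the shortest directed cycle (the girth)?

4

For each vertex v, BFS finds the shortest path from v back to v.
The shortest such closed walk is l → f → m → n → l, length 4.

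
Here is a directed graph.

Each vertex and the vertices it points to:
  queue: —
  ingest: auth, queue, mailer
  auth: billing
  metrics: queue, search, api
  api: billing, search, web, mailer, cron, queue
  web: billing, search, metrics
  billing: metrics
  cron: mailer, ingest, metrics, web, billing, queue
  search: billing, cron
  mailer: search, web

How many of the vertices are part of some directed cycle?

9

A vertex is on a directed cycle iff it belongs to a strongly connected component of size ≥ 2 (or has a self-loop).
The vertices on cycles are {api, web, auth, cron, ingest, mailer, search, billing, metrics} — 9 in total.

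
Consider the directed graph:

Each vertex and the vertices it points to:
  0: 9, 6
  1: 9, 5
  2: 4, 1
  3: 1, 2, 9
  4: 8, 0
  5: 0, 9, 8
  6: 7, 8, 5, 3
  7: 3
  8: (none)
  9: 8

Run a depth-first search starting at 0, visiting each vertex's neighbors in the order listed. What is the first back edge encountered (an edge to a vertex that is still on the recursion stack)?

DFS from 0 (visiting each vertex's neighbors in the order listed); mark gray on enter, black on exit:
0 gray
  9 gray
    8 gray
    8 black
  9 black
  6 gray
    7 gray
      3 gray
        1 gray
          1→9: 9 black — skip
          5 gray
            5→0: 0 is gray → back edge
First back edge: 5 → 0.

5→0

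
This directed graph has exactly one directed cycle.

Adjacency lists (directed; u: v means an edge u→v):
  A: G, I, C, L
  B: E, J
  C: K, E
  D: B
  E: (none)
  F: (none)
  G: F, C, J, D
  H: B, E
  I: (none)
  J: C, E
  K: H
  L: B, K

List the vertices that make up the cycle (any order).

B, C, H, J, K

DFS with gray/black marking from C:
C gray
  K gray
    H gray
      B gray
        E gray
        E black
        J gray
          J→C: C is gray → back edge
Back edge closes the cycle C → K → H → B → J → C; its vertices are {B, C, H, J, K}.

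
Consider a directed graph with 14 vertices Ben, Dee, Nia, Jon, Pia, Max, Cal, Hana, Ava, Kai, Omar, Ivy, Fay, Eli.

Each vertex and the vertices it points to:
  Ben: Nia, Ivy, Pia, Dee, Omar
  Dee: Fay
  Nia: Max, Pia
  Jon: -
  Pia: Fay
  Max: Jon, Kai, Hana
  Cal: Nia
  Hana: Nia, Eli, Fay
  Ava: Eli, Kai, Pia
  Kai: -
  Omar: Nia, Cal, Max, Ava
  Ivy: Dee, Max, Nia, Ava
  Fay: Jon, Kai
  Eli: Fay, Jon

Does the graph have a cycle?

Yes

DFS with white/gray/black marking, starting from Eli:
Eli gray
  Fay gray
    Jon gray
    Jon black
    Kai gray
    Kai black
  Fay black
  Eli→Jon: Jon black — skip
Eli black
Ben gray
  Nia gray
    Max gray
      Max→Jon: Jon black — skip
      Max→Kai: Kai black — skip
      Hana gray
        Hana→Nia: Nia is gray → back edge
Back edge found, so a cycle exists: Nia → Max → Hana → Nia.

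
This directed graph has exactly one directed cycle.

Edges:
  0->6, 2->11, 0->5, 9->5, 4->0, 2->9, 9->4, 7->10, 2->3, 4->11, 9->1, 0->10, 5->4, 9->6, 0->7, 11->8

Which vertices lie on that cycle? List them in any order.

DFS with gray/black marking from 5:
5 gray
  4 gray
    11 gray
      8 gray
      8 black
    11 black
    0 gray
      10 gray
      10 black
      6 gray
      6 black
      7 gray
        7→10: 10 black — skip
      7 black
      0→5: 5 is gray → back edge
Back edge closes the cycle 5 → 4 → 0 → 5; its vertices are {0, 4, 5}.

0, 4, 5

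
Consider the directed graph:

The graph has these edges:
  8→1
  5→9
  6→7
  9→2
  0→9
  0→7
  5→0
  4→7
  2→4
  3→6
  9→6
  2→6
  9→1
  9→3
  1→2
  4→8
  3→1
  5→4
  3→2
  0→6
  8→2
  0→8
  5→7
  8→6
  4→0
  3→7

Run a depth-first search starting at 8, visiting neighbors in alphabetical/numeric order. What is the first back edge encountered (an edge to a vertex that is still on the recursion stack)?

DFS from 8 (visiting neighbors in alphabetical/numeric order); mark gray on enter, black on exit:
8 gray
  1 gray
    2 gray
      4 gray
        0 gray
          6 gray
            7 gray
            7 black
          6 black
          0→7: 7 black — skip
          0→8: 8 is gray → back edge
First back edge: 0 → 8.

0->8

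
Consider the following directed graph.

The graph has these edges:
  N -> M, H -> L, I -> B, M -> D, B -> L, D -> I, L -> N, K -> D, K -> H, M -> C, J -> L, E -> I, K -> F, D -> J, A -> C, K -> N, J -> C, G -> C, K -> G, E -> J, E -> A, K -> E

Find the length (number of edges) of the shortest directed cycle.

For each vertex v, BFS finds the shortest path from v back to v.
The shortest such closed walk is N → M → D → J → L → N, length 5.

5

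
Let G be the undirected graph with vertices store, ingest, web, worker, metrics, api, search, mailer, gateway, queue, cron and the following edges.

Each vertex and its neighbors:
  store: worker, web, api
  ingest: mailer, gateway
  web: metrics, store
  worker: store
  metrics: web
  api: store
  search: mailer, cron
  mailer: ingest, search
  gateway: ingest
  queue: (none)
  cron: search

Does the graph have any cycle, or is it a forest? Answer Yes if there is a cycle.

No

DFS, tracking each vertex's parent; an edge to a visited non-parent vertex closes a cycle.
Start from worker:
visit worker (parent –)
  visit store (parent worker)
    store–worker: parent, skip
    visit web (parent store)
      visit metrics (parent web)
        metrics–web: parent, skip
      web–store: parent, skip
    visit api (parent store)
      api–store: parent, skip
visit ingest (parent –)
  visit mailer (parent ingest)
    mailer–ingest: parent, skip
    visit search (parent mailer)
      search–mailer: parent, skip
      visit cron (parent search)
        cron–search: parent, skip
  visit gateway (parent ingest)
    gateway–ingest: parent, skip
visit queue (parent –)
No non-parent visited neighbor found — the graph is a forest.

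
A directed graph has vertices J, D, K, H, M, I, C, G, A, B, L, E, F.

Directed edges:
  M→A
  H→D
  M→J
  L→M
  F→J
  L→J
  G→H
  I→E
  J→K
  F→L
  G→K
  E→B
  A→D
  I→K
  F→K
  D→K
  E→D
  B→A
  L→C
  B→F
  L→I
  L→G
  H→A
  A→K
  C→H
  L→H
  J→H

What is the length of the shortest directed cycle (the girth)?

5

For each vertex v, BFS finds the shortest path from v back to v.
The shortest such closed walk is F → L → I → E → B → F, length 5.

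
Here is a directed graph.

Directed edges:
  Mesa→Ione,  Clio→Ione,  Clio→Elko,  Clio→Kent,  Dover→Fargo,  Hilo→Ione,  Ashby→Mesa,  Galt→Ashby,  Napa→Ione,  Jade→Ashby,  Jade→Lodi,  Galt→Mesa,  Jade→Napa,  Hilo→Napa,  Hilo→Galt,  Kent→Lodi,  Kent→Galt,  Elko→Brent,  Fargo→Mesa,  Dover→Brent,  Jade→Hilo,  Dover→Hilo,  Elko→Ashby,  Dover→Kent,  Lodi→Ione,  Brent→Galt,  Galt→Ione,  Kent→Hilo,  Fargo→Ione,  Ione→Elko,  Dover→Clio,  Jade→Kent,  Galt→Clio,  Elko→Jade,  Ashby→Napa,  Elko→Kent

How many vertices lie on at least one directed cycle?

A vertex is on a directed cycle iff it belongs to a strongly connected component of size ≥ 2 (or has a self-loop).
The vertices on cycles are {Clio, Elko, Galt, Hilo, Ione, Jade, Kent, Lodi, Mesa, Napa, Ashby, Brent} — 12 in total.

12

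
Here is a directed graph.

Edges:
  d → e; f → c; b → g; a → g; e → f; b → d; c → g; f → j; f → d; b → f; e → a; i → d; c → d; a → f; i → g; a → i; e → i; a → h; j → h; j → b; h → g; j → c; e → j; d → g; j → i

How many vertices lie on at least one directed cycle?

8

A vertex is on a directed cycle iff it belongs to a strongly connected component of size ≥ 2 (or has a self-loop).
The vertices on cycles are {a, b, c, d, e, f, i, j} — 8 in total.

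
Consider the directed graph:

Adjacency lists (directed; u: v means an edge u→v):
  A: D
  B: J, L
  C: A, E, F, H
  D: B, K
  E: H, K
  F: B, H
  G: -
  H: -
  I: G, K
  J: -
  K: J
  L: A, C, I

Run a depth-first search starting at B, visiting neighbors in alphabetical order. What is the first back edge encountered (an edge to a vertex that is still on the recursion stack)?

DFS from B (visiting neighbors in alphabetical order); mark gray on enter, black on exit:
B gray
  J gray
  J black
  L gray
    A gray
      D gray
        D→B: B is gray → back edge
First back edge: D → B.

D->B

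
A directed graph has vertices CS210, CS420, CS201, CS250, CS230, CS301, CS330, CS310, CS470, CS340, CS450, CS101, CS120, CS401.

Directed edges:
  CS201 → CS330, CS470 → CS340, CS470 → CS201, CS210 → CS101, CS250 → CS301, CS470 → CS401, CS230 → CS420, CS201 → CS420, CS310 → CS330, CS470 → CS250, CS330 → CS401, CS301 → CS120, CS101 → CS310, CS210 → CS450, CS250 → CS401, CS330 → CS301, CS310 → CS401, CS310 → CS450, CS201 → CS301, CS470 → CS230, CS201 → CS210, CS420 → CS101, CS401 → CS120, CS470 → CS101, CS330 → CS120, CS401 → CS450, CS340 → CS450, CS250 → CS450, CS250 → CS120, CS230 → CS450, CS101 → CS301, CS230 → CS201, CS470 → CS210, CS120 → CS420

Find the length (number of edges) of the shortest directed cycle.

4

For each vertex v, BFS finds the shortest path from v back to v.
The shortest such closed walk is CS101 → CS301 → CS120 → CS420 → CS101, length 4.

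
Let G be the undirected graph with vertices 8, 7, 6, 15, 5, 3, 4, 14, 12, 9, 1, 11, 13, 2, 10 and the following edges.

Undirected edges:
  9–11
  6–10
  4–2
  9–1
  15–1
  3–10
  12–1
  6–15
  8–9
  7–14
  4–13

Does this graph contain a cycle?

No

DFS, tracking each vertex's parent; an edge to a visited non-parent vertex closes a cycle.
Start from 3:
visit 3 (parent –)
  visit 10 (parent 3)
    visit 6 (parent 10)
      visit 15 (parent 6)
        visit 1 (parent 15)
          1–15: parent, skip
          visit 9 (parent 1)
            9–1: parent, skip
            visit 11 (parent 9)
              11–9: parent, skip
            visit 8 (parent 9)
              8–9: parent, skip
          visit 12 (parent 1)
            12–1: parent, skip
        15–6: parent, skip
      6–10: parent, skip
    10–3: parent, skip
visit 7 (parent –)
  visit 14 (parent 7)
    14–7: parent, skip
visit 5 (parent –)
visit 4 (parent –)
  visit 2 (parent 4)
    2–4: parent, skip
  visit 13 (parent 4)
    13–4: parent, skip
No non-parent visited neighbor found — the graph is a forest.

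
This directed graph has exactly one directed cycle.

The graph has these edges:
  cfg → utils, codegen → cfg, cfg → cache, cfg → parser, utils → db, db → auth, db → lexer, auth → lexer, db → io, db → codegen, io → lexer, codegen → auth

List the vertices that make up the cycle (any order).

db, cfg, utils, codegen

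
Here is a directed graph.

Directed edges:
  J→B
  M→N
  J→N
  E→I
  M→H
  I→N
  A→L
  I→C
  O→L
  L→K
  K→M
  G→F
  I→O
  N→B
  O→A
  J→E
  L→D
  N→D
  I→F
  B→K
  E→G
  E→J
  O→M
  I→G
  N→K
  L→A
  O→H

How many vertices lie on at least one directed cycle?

A vertex is on a directed cycle iff it belongs to a strongly connected component of size ≥ 2 (or has a self-loop).
The vertices on cycles are {A, B, E, J, K, L, M, N} — 8 in total.

8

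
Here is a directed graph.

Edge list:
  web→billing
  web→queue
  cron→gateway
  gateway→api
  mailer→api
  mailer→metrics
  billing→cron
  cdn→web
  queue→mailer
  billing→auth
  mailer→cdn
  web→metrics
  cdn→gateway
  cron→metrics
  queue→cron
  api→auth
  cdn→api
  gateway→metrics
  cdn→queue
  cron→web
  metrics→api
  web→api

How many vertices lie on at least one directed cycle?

6

A vertex is on a directed cycle iff it belongs to a strongly connected component of size ≥ 2 (or has a self-loop).
The vertices on cycles are {cdn, web, cron, queue, mailer, billing} — 6 in total.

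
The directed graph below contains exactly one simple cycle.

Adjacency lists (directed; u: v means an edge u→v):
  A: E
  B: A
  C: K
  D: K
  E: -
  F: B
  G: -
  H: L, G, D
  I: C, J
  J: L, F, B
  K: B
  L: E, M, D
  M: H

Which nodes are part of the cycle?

DFS with gray/black marking from L:
L gray
  E gray
  E black
  M gray
    H gray
      H→L: L is gray → back edge
Back edge closes the cycle L → M → H → L; its vertices are {H, L, M}.

H, L, M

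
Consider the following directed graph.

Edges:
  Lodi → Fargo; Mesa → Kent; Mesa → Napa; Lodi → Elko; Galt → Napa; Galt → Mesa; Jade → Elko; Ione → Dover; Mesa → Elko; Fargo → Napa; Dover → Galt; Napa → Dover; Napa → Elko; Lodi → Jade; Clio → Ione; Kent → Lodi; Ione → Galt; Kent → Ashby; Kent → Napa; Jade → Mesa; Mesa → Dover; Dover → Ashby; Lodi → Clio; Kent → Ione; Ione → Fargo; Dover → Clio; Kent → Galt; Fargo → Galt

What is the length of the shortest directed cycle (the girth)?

3

For each vertex v, BFS finds the shortest path from v back to v.
The shortest such closed walk is Kent → Galt → Mesa → Kent, length 3.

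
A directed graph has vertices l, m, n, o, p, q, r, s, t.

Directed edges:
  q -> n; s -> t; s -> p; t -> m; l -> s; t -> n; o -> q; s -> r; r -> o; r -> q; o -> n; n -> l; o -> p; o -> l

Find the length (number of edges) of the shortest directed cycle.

For each vertex v, BFS finds the shortest path from v back to v.
The shortest such closed walk is s → r → o → l → s, length 4.

4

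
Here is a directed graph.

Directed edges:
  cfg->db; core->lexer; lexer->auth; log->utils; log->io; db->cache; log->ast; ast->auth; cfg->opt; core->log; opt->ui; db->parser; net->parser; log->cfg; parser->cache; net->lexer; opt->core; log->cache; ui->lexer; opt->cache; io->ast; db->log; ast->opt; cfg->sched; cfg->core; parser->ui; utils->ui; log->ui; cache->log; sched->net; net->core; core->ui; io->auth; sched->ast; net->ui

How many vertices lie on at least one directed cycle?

A vertex is on a directed cycle iff it belongs to a strongly connected component of size ≥ 2 (or has a self-loop).
The vertices on cycles are {db, io, ast, cfg, log, net, opt, core, cache, sched, parser} — 11 in total.

11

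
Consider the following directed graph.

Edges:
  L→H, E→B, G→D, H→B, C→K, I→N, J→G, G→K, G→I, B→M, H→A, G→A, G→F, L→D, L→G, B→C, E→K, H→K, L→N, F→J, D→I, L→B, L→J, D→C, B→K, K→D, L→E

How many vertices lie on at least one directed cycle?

6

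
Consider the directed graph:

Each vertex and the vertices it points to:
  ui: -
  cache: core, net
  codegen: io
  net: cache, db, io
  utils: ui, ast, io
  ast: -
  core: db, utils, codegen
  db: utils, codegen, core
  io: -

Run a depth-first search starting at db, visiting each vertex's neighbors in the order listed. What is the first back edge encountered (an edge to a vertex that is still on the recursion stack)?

core→db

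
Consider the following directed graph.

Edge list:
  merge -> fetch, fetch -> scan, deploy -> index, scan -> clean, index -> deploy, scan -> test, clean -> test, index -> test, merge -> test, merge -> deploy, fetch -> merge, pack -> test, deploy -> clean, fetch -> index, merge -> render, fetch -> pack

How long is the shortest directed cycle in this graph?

2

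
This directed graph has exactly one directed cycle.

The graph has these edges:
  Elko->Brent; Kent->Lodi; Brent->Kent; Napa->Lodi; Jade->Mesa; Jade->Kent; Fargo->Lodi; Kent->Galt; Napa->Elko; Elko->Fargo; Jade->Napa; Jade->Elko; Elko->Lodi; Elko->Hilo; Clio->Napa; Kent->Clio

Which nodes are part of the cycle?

Clio, Elko, Kent, Napa, Brent

DFS with gray/black marking from Elko:
Elko gray
  Fargo gray
    Lodi gray
    Lodi black
  Fargo black
  Elko→Lodi: Lodi black — skip
  Hilo gray
  Hilo black
  Brent gray
    Kent gray
      Kent→Lodi: Lodi black — skip
      Galt gray
      Galt black
      Clio gray
        Napa gray
          Napa→Elko: Elko is gray → back edge
Back edge closes the cycle Elko → Brent → Kent → Clio → Napa → Elko; its vertices are {Clio, Elko, Kent, Napa, Brent}.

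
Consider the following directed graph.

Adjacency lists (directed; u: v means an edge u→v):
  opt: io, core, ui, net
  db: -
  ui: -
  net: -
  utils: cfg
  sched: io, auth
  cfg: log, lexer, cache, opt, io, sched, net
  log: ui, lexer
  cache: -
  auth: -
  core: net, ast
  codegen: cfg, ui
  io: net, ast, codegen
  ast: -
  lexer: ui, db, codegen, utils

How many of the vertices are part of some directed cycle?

A vertex is on a directed cycle iff it belongs to a strongly connected component of size ≥ 2 (or has a self-loop).
The vertices on cycles are {io, cfg, log, opt, lexer, sched, utils, codegen} — 8 in total.

8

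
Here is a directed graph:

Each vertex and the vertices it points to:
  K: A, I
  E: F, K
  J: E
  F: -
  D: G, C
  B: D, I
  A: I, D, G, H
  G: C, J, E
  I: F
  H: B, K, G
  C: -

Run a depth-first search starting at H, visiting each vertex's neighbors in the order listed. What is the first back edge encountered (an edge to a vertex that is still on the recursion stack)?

A→D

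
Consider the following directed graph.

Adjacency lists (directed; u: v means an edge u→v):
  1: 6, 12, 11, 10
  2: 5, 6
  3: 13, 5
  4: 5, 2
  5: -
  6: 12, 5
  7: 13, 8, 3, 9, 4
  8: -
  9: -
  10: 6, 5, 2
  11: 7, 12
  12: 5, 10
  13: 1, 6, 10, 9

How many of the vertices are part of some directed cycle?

9

A vertex is on a directed cycle iff it belongs to a strongly connected component of size ≥ 2 (or has a self-loop).
The vertices on cycles are {1, 2, 3, 6, 7, 10, 11, 12, 13} — 9 in total.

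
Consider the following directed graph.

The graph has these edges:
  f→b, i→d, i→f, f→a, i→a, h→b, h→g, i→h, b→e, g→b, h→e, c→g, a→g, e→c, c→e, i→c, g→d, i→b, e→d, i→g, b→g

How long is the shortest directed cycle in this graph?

2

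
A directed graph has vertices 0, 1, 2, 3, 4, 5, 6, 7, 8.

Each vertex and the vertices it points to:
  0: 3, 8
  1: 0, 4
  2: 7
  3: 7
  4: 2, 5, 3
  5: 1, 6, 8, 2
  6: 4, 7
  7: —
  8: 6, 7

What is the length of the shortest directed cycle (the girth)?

3

For each vertex v, BFS finds the shortest path from v back to v.
The shortest such closed walk is 4 → 5 → 1 → 4, length 3.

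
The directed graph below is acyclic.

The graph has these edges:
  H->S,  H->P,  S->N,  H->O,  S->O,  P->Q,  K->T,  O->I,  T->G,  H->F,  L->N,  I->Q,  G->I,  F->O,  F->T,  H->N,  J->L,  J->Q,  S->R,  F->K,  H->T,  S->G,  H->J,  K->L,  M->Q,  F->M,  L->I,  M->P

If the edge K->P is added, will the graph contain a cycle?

Adding K→P creates a cycle iff P can already reach K.
Explore from P: no path reaches K. The graph stays acyclic.

No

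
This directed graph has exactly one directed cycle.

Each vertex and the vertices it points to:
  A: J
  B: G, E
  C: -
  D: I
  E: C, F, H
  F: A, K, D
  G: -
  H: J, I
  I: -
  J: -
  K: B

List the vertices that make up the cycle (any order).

DFS with gray/black marking from B:
B gray
  G gray
  G black
  E gray
    C gray
    C black
    F gray
      A gray
        J gray
        J black
      A black
      K gray
        K→B: B is gray → back edge
Back edge closes the cycle B → E → F → K → B; its vertices are {B, E, F, K}.

B, E, F, K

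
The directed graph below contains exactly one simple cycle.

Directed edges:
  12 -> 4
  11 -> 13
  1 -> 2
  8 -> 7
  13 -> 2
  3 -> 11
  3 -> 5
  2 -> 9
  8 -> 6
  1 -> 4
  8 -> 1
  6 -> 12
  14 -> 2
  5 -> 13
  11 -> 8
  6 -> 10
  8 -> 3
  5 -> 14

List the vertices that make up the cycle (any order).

3, 8, 11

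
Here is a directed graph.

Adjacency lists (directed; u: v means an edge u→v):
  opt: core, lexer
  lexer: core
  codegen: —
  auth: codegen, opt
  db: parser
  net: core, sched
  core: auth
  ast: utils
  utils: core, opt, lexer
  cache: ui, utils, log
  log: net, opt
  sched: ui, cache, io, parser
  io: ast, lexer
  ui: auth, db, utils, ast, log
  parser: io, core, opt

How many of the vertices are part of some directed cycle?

A vertex is on a directed cycle iff it belongs to a strongly connected component of size ≥ 2 (or has a self-loop).
The vertices on cycles are {ui, log, net, opt, auth, core, cache, lexer, sched} — 9 in total.

9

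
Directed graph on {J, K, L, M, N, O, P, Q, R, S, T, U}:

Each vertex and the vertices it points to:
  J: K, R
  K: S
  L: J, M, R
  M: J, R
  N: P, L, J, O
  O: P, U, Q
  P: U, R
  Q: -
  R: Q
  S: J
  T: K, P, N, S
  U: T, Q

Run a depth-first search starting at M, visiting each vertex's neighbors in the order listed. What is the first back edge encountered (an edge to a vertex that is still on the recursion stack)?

S→J

DFS from M (visiting each vertex's neighbors in the order listed); mark gray on enter, black on exit:
M gray
  J gray
    K gray
      S gray
        S→J: J is gray → back edge
First back edge: S → J.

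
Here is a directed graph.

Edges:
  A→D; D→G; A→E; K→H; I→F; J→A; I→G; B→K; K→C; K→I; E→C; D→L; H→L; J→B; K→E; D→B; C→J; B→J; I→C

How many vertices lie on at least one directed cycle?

8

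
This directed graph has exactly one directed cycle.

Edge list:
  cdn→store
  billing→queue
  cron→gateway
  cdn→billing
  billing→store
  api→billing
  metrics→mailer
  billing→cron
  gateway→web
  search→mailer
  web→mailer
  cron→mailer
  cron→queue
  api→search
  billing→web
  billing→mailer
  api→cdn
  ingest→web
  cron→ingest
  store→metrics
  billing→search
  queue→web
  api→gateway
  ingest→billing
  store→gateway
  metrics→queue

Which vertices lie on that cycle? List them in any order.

cron, ingest, billing

DFS with gray/black marking from billing:
billing gray
  queue gray
    web gray
      mailer gray
      mailer black
    web black
  queue black
  billing→mailer: mailer black — skip
  cron gray
    gateway gray
      gateway→web: web black — skip
    gateway black
    cron→mailer: mailer black — skip
    cron→queue: queue black — skip
    ingest gray
      ingest→billing: billing is gray → back edge
Back edge closes the cycle billing → cron → ingest → billing; its vertices are {cron, ingest, billing}.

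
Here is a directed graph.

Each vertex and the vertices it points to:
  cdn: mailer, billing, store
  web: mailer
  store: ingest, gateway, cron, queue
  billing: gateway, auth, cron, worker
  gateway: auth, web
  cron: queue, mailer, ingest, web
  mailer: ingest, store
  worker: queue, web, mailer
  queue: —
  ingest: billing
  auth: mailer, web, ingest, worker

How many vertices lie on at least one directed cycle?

A vertex is on a directed cycle iff it belongs to a strongly connected component of size ≥ 2 (or has a self-loop).
The vertices on cycles are {web, auth, cron, store, ingest, mailer, worker, billing, gateway} — 9 in total.

9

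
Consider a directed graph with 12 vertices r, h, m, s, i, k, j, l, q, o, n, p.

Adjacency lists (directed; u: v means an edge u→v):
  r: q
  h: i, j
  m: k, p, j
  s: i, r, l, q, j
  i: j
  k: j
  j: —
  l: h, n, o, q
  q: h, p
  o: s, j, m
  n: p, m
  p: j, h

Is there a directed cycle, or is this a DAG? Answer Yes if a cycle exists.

DFS with white/gray/black marking, starting from h:
h gray
  i gray
    j gray
    j black
  i black
  h→j: j black — skip
h black
r gray
  q gray
    q→h: h black — skip
    p gray
      p→j: j black — skip
      p→h: h black — skip
    p black
  q black
r black
m gray
  k gray
    k→j: j black — skip
  k black
  m→p: p black — skip
  m→j: j black — skip
m black
s gray
  s→i: i black — skip
  s→r: r black — skip
  l gray
    l→h: h black — skip
    n gray
      n→p: p black — skip
      n→m: m black — skip
    n black
    o gray
      o→s: s is gray → back edge
Back edge found, so a cycle exists: s → l → o → s.

Yes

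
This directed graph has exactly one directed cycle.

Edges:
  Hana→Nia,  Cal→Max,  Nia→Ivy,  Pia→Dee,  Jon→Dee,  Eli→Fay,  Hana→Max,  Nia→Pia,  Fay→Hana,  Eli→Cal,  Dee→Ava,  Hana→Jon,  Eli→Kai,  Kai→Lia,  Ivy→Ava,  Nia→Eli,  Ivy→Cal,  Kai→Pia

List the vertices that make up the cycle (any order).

DFS with gray/black marking from Hana:
Hana gray
  Jon gray
    Dee gray
      Ava gray
      Ava black
    Dee black
  Jon black
  Max gray
  Max black
  Nia gray
    Ivy gray
      Cal gray
        Cal→Max: Max black — skip
      Cal black
      Ivy→Ava: Ava black — skip
    Ivy black
    Pia gray
      Pia→Dee: Dee black — skip
    Pia black
    Eli gray
      Fay gray
        Fay→Hana: Hana is gray → back edge
Back edge closes the cycle Hana → Nia → Eli → Fay → Hana; its vertices are {Eli, Fay, Nia, Hana}.

Eli, Fay, Nia, Hana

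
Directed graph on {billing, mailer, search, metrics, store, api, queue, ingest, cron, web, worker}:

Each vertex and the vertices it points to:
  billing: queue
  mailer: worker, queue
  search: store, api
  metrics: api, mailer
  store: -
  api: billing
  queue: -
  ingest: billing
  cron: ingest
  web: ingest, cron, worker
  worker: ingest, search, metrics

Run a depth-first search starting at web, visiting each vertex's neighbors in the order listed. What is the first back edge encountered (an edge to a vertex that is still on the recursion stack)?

mailer->worker

DFS from web (visiting each vertex's neighbors in the order listed); mark gray on enter, black on exit:
web gray
  ingest gray
    billing gray
      queue gray
      queue black
    billing black
  ingest black
  cron gray
    cron→ingest: ingest black — skip
  cron black
  worker gray
    worker→ingest: ingest black — skip
    search gray
      store gray
      store black
      api gray
        api→billing: billing black — skip
      api black
    search black
    metrics gray
      metrics→api: api black — skip
      mailer gray
        mailer→worker: worker is gray → back edge
First back edge: mailer → worker.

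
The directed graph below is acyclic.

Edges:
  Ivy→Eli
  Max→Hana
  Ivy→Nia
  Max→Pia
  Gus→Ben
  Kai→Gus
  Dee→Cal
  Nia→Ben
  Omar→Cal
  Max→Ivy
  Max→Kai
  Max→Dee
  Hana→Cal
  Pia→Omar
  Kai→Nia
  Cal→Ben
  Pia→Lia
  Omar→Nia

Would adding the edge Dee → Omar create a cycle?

No

Adding Dee→Omar creates a cycle iff Omar can already reach Dee.
Explore from Omar: no path reaches Dee. The graph stays acyclic.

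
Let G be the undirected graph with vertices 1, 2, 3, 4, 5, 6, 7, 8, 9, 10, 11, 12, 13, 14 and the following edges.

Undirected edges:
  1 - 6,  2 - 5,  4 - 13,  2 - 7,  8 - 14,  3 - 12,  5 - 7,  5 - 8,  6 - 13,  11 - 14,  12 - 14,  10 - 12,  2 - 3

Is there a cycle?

Yes

DFS, tracking each vertex's parent; an edge to a visited non-parent vertex closes a cycle.
Start from 4:
visit 4 (parent –)
  visit 13 (parent 4)
    visit 6 (parent 13)
      6–13: parent, skip
      visit 1 (parent 6)
        1–6: parent, skip
    13–4: parent, skip
visit 2 (parent –)
  visit 3 (parent 2)
    3–2: parent, skip
    visit 12 (parent 3)
      visit 10 (parent 12)
        10–12: parent, skip
      12–3: parent, skip
      visit 14 (parent 12)
        14–12: parent, skip
        visit 8 (parent 14)
          8–14: parent, skip
          visit 5 (parent 8)
            5–2: 2 visited and ≠ parent → cycle
Cycle: 2 – 3 – 12 – 14 – 8 – 5 – 2.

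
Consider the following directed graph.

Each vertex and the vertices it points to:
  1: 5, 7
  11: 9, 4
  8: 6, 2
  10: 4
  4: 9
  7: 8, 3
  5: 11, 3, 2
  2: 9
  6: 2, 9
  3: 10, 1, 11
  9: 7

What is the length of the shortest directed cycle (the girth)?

For each vertex v, BFS finds the shortest path from v back to v.
The shortest such closed walk is 7 → 3 → 1 → 7, length 3.

3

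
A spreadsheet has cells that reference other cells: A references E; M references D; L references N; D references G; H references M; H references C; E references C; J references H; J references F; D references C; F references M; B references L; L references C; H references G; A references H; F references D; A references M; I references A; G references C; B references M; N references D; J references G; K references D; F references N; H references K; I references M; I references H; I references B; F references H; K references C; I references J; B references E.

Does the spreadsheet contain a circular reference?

DFS with white/gray/black marking, starting from N:
N gray
  D gray
    C gray
    C black
    G gray
      G→C: C black — skip
    G black
  D black
N black
A gray
  E gray
    E→C: C black — skip
  E black
  M gray
    M→D: D black — skip
  M black
  H gray
    H→M: M black — skip
    H→G: G black — skip
    H→C: C black — skip
    K gray
      K→C: C black — skip
      K→D: D black — skip
    K black
  H black
A black
B gray
  L gray
    L→N: N black — skip
    L→C: C black — skip
  L black
  B→M: M black — skip
  B→E: E black — skip
B black
F gray
  F→H: H black — skip
  F→M: M black — skip
  F→N: N black — skip
  F→D: D black — skip
F black
I gray
  I→B: B black — skip
  J gray
    J→F: F black — skip
    J→H: H black — skip
    J→G: G black — skip
  J black
  I→M: M black — skip
  I→H: H black — skip
  I→A: A black — skip
I black
Every edge goes to a white or black vertex — no back edge, so the graph is acyclic.

No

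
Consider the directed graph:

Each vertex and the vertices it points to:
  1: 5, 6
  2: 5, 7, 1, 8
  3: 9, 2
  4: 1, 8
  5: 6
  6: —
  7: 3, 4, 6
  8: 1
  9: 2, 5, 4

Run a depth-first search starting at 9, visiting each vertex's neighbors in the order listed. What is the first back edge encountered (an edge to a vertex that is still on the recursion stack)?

DFS from 9 (visiting each vertex's neighbors in the order listed); mark gray on enter, black on exit:
9 gray
  2 gray
    5 gray
      6 gray
      6 black
    5 black
    7 gray
      3 gray
        3→9: 9 is gray → back edge
First back edge: 3 → 9.

3->9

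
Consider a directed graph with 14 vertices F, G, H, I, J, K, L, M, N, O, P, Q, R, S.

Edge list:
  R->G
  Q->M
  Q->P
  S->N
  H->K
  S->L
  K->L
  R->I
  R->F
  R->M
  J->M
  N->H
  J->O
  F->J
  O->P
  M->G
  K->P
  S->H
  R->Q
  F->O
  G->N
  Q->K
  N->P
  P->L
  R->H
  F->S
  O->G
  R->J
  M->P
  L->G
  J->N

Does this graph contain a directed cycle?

Yes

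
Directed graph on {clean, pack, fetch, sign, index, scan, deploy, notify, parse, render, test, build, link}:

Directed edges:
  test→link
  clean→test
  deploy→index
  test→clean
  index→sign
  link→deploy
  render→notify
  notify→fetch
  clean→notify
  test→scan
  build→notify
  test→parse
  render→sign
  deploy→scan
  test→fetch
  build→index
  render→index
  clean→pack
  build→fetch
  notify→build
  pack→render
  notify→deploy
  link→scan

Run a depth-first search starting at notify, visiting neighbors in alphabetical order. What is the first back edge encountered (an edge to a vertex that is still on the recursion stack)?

build->notify

DFS from notify (visiting neighbors in alphabetical order); mark gray on enter, black on exit:
notify gray
  build gray
    fetch gray
    fetch black
    index gray
      sign gray
      sign black
    index black
    build→notify: notify is gray → back edge
First back edge: build → notify.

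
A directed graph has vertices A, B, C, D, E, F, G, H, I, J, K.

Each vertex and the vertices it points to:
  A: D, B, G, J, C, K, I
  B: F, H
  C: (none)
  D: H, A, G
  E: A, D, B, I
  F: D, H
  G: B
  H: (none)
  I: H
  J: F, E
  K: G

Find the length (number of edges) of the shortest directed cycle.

For each vertex v, BFS finds the shortest path from v back to v.
The shortest such closed walk is D → A → D, length 2.

2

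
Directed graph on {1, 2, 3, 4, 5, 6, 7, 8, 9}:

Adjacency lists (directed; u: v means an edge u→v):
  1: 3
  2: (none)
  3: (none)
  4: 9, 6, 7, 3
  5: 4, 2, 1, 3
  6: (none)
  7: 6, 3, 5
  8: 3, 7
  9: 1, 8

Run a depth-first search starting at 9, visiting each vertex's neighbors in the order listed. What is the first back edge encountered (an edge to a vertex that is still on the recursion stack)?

DFS from 9 (visiting each vertex's neighbors in the order listed); mark gray on enter, black on exit:
9 gray
  1 gray
    3 gray
    3 black
  1 black
  8 gray
    8→3: 3 black — skip
    7 gray
      6 gray
      6 black
      7→3: 3 black — skip
      5 gray
        4 gray
          4→9: 9 is gray → back edge
First back edge: 4 → 9.

4->9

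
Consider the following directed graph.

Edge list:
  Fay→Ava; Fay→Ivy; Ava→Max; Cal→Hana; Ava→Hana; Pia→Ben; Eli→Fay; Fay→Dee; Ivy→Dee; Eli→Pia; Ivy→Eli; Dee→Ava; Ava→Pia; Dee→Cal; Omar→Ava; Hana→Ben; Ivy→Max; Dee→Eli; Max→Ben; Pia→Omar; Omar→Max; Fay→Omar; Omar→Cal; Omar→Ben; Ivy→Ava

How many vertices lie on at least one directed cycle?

7

A vertex is on a directed cycle iff it belongs to a strongly connected component of size ≥ 2 (or has a self-loop).
The vertices on cycles are {Ava, Dee, Eli, Fay, Ivy, Pia, Omar} — 7 in total.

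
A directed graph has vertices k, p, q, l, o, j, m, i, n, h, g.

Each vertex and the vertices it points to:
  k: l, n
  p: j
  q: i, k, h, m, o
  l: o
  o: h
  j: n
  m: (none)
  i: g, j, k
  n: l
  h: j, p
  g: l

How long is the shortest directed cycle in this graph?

For each vertex v, BFS finds the shortest path from v back to v.
The shortest such closed walk is o → h → j → n → l → o, length 5.

5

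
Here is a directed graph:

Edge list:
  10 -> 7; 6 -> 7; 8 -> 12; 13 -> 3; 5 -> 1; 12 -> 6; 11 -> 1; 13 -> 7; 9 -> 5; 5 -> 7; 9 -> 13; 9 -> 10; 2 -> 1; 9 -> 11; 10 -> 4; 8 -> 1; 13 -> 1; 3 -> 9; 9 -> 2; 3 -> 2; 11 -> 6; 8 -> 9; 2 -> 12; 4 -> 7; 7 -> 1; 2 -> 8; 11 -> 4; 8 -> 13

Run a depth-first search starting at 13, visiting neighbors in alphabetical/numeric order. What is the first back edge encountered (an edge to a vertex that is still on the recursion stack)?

DFS from 13 (visiting neighbors in alphabetical/numeric order); mark gray on enter, black on exit:
13 gray
  1 gray
  1 black
  3 gray
    2 gray
      2→1: 1 black — skip
      8 gray
        8→1: 1 black — skip
        9 gray
          9→2: 2 is gray → back edge
First back edge: 9 → 2.

9->2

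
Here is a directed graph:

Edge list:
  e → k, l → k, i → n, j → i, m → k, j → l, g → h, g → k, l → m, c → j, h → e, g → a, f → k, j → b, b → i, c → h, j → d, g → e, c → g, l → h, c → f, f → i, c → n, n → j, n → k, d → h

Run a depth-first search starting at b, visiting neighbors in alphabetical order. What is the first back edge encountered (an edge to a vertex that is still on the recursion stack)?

j->b

DFS from b (visiting neighbors in alphabetical order); mark gray on enter, black on exit:
b gray
  i gray
    n gray
      j gray
        j→b: b is gray → back edge
First back edge: j → b.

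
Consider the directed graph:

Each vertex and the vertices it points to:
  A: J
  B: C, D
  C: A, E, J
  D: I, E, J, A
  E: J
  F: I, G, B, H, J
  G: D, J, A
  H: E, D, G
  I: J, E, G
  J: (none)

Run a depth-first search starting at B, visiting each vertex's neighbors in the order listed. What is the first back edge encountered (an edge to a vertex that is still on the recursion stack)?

G->D

DFS from B (visiting each vertex's neighbors in the order listed); mark gray on enter, black on exit:
B gray
  C gray
    A gray
      J gray
      J black
    A black
    E gray
      E→J: J black — skip
    E black
    C→J: J black — skip
  C black
  D gray
    I gray
      I→J: J black — skip
      I→E: E black — skip
      G gray
        G→D: D is gray → back edge
First back edge: G → D.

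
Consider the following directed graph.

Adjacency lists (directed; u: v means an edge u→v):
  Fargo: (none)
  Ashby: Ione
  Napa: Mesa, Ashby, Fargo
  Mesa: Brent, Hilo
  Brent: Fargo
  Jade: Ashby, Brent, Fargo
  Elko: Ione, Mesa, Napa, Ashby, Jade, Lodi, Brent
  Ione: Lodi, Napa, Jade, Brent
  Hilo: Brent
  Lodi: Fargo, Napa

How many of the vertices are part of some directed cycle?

5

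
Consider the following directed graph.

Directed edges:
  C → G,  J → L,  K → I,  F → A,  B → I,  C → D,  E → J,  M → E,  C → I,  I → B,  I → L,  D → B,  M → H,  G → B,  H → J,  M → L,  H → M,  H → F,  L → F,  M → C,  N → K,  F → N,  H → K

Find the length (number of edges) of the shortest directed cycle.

2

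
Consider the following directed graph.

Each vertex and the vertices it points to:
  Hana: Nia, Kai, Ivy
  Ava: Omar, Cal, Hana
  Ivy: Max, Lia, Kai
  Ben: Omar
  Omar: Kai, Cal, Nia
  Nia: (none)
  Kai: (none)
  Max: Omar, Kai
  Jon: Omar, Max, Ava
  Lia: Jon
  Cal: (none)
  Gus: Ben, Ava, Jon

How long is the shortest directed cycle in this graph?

For each vertex v, BFS finds the shortest path from v back to v.
The shortest such closed walk is Ava → Hana → Ivy → Lia → Jon → Ava, length 5.

5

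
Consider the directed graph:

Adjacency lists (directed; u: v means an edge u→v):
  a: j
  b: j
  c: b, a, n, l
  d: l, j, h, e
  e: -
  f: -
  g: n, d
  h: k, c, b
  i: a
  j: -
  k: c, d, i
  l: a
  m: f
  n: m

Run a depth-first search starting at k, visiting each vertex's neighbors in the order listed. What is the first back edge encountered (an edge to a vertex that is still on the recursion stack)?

h→k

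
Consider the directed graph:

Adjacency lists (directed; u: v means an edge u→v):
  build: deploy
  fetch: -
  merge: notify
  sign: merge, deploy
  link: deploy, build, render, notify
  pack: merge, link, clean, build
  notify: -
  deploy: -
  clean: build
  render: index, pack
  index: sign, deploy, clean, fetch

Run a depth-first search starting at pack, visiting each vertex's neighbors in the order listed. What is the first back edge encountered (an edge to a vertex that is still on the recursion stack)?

render->pack

DFS from pack (visiting each vertex's neighbors in the order listed); mark gray on enter, black on exit:
pack gray
  merge gray
    notify gray
    notify black
  merge black
  link gray
    deploy gray
    deploy black
    build gray
      build→deploy: deploy black — skip
    build black
    render gray
      index gray
        sign gray
          sign→merge: merge black — skip
          sign→deploy: deploy black — skip
        sign black
        index→deploy: deploy black — skip
        clean gray
          clean→build: build black — skip
        clean black
        fetch gray
        fetch black
      index black
      render→pack: pack is gray → back edge
First back edge: render → pack.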